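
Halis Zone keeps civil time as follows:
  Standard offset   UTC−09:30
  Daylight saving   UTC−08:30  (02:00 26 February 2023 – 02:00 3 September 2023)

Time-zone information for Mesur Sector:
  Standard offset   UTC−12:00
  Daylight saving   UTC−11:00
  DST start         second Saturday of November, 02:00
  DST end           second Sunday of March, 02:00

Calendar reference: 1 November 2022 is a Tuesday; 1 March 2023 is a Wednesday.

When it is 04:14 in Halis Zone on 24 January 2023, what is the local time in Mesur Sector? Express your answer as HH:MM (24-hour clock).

02:44

24 January 2023 does not fall between 26 February and 3 September, so daylight saving is not in effect and Halis Zone is at UTC−09:30.
04:14 Halis Zone + 9h30m = 13:44 UTC.
1 November 2022 is a Tuesday, so the first Saturday is November 5 and the second is November 12.
1 March 2023 is a Wednesday, so the first Sunday is March 5 and the second is March 12.
At the standard offset (UTC−12:00), 13:44 UTC − 12h = 01:44 Mesur Sector standard time.
Daylight saving runs 12 November 2022 – 12 March 2023; the standard-time date in Mesur Sector, 24 January 2023, is inside that window, so Mesur Sector is at UTC−11:00.
13:44 UTC − 11h = 02:44 Mesur Sector.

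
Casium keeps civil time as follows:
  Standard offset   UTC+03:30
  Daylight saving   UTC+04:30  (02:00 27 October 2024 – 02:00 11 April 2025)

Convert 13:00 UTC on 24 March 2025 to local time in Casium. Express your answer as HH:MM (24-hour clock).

At the standard offset (UTC+03:30), 13:00 UTC + 3h30m = 16:30 Casium standard time.
The standard-time date in Casium, 24 March 2025, falls between 27 October 2024 and 11 April 2025, so daylight saving is in effect and Casium is at UTC+04:30.
13:00 UTC + 4h30m = 17:30 local.

17:30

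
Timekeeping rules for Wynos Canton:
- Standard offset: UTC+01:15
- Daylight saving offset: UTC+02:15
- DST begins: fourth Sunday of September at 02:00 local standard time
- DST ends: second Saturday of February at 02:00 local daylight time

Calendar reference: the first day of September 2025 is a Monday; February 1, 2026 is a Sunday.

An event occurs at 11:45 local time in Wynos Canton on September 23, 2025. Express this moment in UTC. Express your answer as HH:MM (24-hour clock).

1 September 2025 is a Monday, so the first Sunday is September 7 and the fourth is September 28.
1 February 2026 is a Sunday, so the first Saturday is February 7 and the second is February 14.
September 23, 2025 is outside the daylight-saving period (28 September 2025 – 14 February 2026), so Wynos Canton is on standard time, UTC+01:15.
11:45 local − 1h15m = 10:30 UTC.

10:30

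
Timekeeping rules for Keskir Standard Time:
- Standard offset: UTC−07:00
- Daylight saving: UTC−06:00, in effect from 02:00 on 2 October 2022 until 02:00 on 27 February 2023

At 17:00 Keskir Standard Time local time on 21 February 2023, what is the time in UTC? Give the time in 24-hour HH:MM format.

23:00

21 February 2023 lies within the daylight-saving period (2 October 2022 – 27 February 2023), so Keskir Standard Time is on daylight time, UTC−06:00.
17:00 local + 6h = 23:00 UTC.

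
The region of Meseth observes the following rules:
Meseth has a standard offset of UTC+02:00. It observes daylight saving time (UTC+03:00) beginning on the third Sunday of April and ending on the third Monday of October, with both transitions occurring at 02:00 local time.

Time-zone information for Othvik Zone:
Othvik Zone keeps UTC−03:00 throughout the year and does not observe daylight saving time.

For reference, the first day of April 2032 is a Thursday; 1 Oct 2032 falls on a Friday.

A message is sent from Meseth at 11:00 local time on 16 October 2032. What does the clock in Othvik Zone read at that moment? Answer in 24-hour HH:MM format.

1 April 2032 is a Thursday, so the first Sunday is April 4 and the third is April 18.
1 October 2032 is a Friday, so the first Monday is October 4 and the third is October 18.
16 October 2032 falls between 18 April and 18 October, so daylight saving is in effect and Meseth is at UTC+03:00.
11:00 Meseth − 3h = 08:00 UTC.
Othvik Zone stays on UTC−03:00 all year.
08:00 UTC − 3h = 05:00 Othvik Zone.

05:00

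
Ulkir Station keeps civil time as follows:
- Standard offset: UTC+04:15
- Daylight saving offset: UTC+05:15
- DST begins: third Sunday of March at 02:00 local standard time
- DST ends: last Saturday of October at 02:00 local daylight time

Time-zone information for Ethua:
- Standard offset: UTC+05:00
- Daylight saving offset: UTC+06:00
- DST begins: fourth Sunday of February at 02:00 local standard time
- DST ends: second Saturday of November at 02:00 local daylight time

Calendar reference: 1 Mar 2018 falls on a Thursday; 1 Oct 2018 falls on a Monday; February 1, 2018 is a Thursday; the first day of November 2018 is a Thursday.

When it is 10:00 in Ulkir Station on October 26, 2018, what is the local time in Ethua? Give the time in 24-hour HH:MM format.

1 March 2018 is a Thursday, so the first Sunday is March 4 and the third is March 18.
1 October 2018 is a Monday, so Saturdays fall on 6, 13, 20, 27; the last is October 27.
October 26, 2018 lies within the daylight-saving period (18 March – 27 October), so Ulkir Station is on daylight time, UTC+05:15.
10:00 Ulkir Station − 5h15m = 04:45 UTC.
1 February 2018 is a Thursday, so the first Sunday is February 4 and the fourth is February 25.
1 November 2018 is a Thursday, so the first Saturday is November 3 and the second is November 10.
At the standard offset (UTC+05:00), 04:45 UTC + 5h = 09:45 Ethua standard time.
Daylight saving runs 25 February – 10 November; the standard-time date in Ethua, October 26, 2018, is inside that window, so Ethua is at UTC+06:00.
04:45 UTC + 6h = 10:45 Ethua.

10:45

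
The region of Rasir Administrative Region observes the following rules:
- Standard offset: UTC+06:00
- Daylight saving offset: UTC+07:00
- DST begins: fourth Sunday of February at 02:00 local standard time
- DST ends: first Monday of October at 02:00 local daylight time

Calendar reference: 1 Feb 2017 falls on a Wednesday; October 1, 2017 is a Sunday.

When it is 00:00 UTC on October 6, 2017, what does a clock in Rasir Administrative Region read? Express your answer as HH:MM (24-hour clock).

06:00

1 February 2017 is a Wednesday, so the first Sunday is February 5 and the fourth is February 26.
1 October 2017 is a Sunday, so the first Monday is October 2.
At the standard offset (UTC+06:00), 00:00 UTC + 6h = 06:00 Rasir Administrative Region standard time.
The standard-time date in Rasir Administrative Region, October 6, 2017, does not fall between 26 February and 2 October, so daylight saving is not in effect and Rasir Administrative Region is at UTC+06:00.
00:00 UTC + 6h = 06:00 local.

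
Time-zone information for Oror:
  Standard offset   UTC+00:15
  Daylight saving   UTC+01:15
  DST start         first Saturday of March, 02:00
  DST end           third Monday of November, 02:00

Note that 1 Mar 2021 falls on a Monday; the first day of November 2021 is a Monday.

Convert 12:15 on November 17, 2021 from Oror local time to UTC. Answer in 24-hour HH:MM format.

1 March 2021 is a Monday, so the first Saturday is March 6.
1 November 2021 is a Monday, so the first Monday is November 1 and the third is November 15.
November 17, 2021 is outside the daylight-saving period (6 March – 15 November), so Oror is on standard time, UTC+00:15.
12:15 local − 0h15m = 12:00 UTC.

12:00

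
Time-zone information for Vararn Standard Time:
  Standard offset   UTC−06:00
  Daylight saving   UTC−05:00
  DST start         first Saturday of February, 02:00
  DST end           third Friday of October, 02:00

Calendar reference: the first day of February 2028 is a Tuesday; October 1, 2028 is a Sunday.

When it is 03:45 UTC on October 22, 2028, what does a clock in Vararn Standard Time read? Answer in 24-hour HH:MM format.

1 February 2028 is a Tuesday, so the first Saturday is February 5.
1 October 2028 is a Sunday, so the first Friday is October 6 and the third is October 20.
At the standard offset (UTC−06:00), 03:45 UTC − 6h = 21:45 Vararn Standard Time standard time (rolling into the previous day, 21 October 2028).
Daylight saving runs 5 February – 20 October; the standard-time date in Vararn Standard Time, October 21, 2028, is outside that window, so Vararn Standard Time is on standard time at UTC−06:00.
03:45 UTC − 6h = 21:45 local (rolling into the previous day, 21 October 2028).

21:45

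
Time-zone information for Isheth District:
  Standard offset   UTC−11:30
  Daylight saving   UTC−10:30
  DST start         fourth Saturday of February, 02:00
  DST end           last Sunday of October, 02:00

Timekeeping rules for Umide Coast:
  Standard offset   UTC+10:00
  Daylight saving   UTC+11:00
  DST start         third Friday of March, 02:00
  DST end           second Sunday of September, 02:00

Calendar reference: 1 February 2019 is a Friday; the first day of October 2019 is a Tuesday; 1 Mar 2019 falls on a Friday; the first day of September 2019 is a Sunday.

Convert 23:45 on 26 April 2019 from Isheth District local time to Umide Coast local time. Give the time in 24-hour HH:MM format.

1 February 2019 is a Friday, so the first Saturday is February 2 and the fourth is February 23.
1 October 2019 is a Tuesday, so Sundays fall on 6, 13, 20, 27; the last is October 27.
26 April 2019 lies within the daylight-saving period (23 February – 27 October), so Isheth District is on daylight time, UTC−10:30.
23:45 Isheth District + 10h30m = 10:15 UTC (rolling into the next day, 27 April 2019).
1 March 2019 is a Friday, so the first Friday is March 1 and the third is March 15.
1 September 2019 is a Sunday, so the first Sunday is September 1 and the second is September 8.
At the standard offset (UTC+10:00), 10:15 UTC + 10h = 20:15 Umide Coast standard time.
The standard-time date in Umide Coast, 27 April 2019, lies within the daylight-saving period (15 March – 8 September), so Umide Coast is on daylight time, UTC+11:00.
10:15 UTC + 11h = 21:15 Umide Coast.

21:15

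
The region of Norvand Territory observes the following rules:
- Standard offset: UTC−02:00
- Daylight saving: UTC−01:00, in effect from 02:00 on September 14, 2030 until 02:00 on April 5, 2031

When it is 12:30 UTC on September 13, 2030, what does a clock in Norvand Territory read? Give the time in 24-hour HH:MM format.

At the standard offset (UTC−02:00), 12:30 UTC − 2h = 10:30 Norvand Territory standard time.
The standard-time date in Norvand Territory, September 13, 2030, does not fall between 14 September 2030 and 5 April 2031, so daylight saving is not in effect and Norvand Territory is at UTC−02:00.
12:30 UTC − 2h = 10:30 local.

10:30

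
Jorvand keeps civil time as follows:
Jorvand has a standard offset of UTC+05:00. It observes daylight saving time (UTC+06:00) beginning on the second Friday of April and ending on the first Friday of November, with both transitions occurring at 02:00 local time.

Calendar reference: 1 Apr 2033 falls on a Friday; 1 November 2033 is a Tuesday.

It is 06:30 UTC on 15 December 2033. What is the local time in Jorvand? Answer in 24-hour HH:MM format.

1 April 2033 is a Friday, so the first Friday is April 1 and the second is April 8.
1 November 2033 is a Tuesday, so the first Friday is November 4.
At the standard offset (UTC+05:00), 06:30 UTC + 5h = 11:30 Jorvand standard time.
The standard-time date in Jorvand, 15 December 2033, does not fall between 8 April and 4 November, so daylight saving is not in effect and Jorvand is at UTC+05:00.
06:30 UTC + 5h = 11:30 local.

11:30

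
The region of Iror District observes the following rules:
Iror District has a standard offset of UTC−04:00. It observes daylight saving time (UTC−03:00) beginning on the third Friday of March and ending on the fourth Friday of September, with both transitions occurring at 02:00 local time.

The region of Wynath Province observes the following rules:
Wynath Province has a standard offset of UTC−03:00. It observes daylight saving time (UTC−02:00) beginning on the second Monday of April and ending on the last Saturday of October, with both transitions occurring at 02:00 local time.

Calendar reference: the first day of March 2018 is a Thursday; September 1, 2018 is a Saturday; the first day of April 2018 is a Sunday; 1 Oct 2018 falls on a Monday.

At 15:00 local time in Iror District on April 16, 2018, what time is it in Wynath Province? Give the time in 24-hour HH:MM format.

1 March 2018 is a Thursday, so the first Friday is March 2 and the third is March 16.
1 September 2018 is a Saturday, so the first Friday is September 7 and the fourth is September 28.
April 16, 2018 lies within the daylight-saving period (16 March – 28 September), so Iror District is on daylight time, UTC−03:00.
15:00 Iror District + 3h = 18:00 UTC.
1 April 2018 is a Sunday, so the first Monday is April 2 and the second is April 9.
1 October 2018 is a Monday, so Saturdays fall on 6, 13, 20, 27; the last is October 27.
At the standard offset (UTC−03:00), 18:00 UTC − 3h = 15:00 Wynath Province standard time.
The standard-time date in Wynath Province, April 16, 2018, lies within the daylight-saving period (9 April – 27 October), so Wynath Province is on daylight time, UTC−02:00.
18:00 UTC − 2h = 16:00 Wynath Province.

16:00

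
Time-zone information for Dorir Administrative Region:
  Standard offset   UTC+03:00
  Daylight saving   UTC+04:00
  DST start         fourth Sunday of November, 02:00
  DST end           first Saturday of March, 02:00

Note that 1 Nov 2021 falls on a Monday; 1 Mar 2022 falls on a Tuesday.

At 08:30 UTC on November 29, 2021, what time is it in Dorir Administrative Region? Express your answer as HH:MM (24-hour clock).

1 November 2021 is a Monday, so the first Sunday is November 7 and the fourth is November 28.
1 March 2022 is a Tuesday, so the first Saturday is March 5.
At the standard offset (UTC+03:00), 08:30 UTC + 3h = 11:30 Dorir Administrative Region standard time.
The standard-time date in Dorir Administrative Region, November 29, 2021, falls between 28 November 2021 and 5 March 2022, so daylight saving is in effect and Dorir Administrative Region is at UTC+04:00.
08:30 UTC + 4h = 12:30 local.

12:30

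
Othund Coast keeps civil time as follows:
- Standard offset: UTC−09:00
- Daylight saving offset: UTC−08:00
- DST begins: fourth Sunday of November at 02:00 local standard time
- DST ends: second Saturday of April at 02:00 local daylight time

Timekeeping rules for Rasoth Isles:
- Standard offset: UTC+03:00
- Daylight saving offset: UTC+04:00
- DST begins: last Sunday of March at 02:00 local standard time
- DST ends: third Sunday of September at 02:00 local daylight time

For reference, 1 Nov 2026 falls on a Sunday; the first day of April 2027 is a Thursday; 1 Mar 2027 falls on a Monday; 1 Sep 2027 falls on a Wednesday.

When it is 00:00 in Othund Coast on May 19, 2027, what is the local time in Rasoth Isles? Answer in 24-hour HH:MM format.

1 November 2026 is a Sunday, so the first Sunday is November 1 and the fourth is November 22.
1 April 2027 is a Thursday, so the first Saturday is April 3 and the second is April 10.
May 19, 2027 is outside the daylight-saving period (22 November 2026 – 10 April 2027), so Othund Coast is on standard time, UTC−09:00.
00:00 Othund Coast + 9h = 09:00 UTC.
1 March 2027 is a Monday, so Sundays fall on 7, 14, 21, 28; the last is March 28.
1 September 2027 is a Wednesday, so the first Sunday is September 5 and the third is September 19.
At the standard offset (UTC+03:00), 09:00 UTC + 3h = 12:00 Rasoth Isles standard time.
The standard-time date in Rasoth Isles, May 19, 2027, lies within the daylight-saving period (28 March – 19 September), so Rasoth Isles is on daylight time, UTC+04:00.
09:00 UTC + 4h = 13:00 Rasoth Isles.

13:00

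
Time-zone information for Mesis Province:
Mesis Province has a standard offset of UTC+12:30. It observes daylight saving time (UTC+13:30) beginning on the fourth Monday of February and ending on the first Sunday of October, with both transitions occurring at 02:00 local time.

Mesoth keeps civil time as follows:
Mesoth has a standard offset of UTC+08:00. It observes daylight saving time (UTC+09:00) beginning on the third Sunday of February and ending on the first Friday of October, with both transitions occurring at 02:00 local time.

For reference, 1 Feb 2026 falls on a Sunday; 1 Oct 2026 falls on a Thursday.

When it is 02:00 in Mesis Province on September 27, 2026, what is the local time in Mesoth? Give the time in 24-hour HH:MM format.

1 February 2026 is a Sunday, so the first Monday is February 2 and the fourth is February 23.
1 October 2026 is a Thursday, so the first Sunday is October 4.
September 27, 2026 lies within the daylight-saving period (23 February – 4 October), so Mesis Province is on daylight time, UTC+13:30.
02:00 Mesis Province − 13h30m = 12:30 UTC (rolling into the previous day, 26 September 2026).
1 February 2026 is a Sunday, so the first Sunday is February 1 and the third is February 15.
1 October 2026 is a Thursday, so the first Friday is October 2.
At the standard offset (UTC+08:00), 12:30 UTC + 8h = 20:30 Mesoth standard time.
The standard-time date in Mesoth, September 26, 2026, falls between 15 February and 2 October, so daylight saving is in effect and Mesoth is at UTC+09:00.
12:30 UTC + 9h = 21:30 Mesoth.

21:30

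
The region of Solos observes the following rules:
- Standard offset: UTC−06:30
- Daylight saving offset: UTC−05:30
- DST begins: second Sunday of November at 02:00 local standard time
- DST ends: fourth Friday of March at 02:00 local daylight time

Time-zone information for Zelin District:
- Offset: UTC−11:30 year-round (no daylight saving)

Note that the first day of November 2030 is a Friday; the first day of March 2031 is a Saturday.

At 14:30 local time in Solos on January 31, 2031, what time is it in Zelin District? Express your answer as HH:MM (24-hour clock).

08:30

1 November 2030 is a Friday, so the first Sunday is November 3 and the second is November 10.
1 March 2031 is a Saturday, so the first Friday is March 7 and the fourth is March 28.
January 31, 2031 falls between 10 November 2030 and 28 March 2031, so daylight saving is in effect and Solos is at UTC−05:30.
14:30 Solos + 5h30m = 20:00 UTC.
Zelin District stays on UTC−11:30 all year.
20:00 UTC − 11h30m = 08:30 Zelin District.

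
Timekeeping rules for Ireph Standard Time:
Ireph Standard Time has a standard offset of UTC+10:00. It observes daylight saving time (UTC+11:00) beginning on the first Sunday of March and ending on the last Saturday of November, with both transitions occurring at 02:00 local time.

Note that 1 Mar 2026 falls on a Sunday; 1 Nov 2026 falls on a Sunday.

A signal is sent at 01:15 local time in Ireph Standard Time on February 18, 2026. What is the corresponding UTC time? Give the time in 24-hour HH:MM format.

15:15

1 March 2026 is a Sunday, so the first Sunday is March 1.
1 November 2026 is a Sunday, so Saturdays fall on 7, 14, 21, 28; the last is November 28.
February 18, 2026 does not fall between 1 March and 28 November, so daylight saving is not in effect and Ireph Standard Time is at UTC+10:00.
01:15 local − 10h = 15:15 UTC (rolling into the previous day, 17 February 2026).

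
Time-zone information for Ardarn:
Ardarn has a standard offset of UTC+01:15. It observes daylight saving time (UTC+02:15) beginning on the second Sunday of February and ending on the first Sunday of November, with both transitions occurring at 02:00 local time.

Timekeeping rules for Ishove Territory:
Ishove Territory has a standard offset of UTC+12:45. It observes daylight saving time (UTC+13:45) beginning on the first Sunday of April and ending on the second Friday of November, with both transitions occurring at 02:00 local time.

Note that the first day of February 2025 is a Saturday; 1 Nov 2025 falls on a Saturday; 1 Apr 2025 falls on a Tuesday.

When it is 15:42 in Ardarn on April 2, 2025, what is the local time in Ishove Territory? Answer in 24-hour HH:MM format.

02:12

1 February 2025 is a Saturday, so the first Sunday is February 2 and the second is February 9.
1 November 2025 is a Saturday, so the first Sunday is November 2.
Daylight saving runs 9 February – 2 November; April 2, 2025 is inside that window, so Ardarn is at UTC+02:15.
15:42 Ardarn − 2h15m = 13:27 UTC.
1 April 2025 is a Tuesday, so the first Sunday is April 6.
1 November 2025 is a Saturday, so the first Friday is November 7 and the second is November 14.
At the standard offset (UTC+12:45), 13:27 UTC + 12h45m = 02:12 Ishove Territory standard time (rolling into the next day, 3 April 2025).
Daylight saving runs 6 April – 14 November; the standard-time date in Ishove Territory, April 3, 2025, is outside that window, so Ishove Territory is on standard time at UTC+12:45.
13:27 UTC + 12h45m = 02:12 Ishove Territory (rolling into the next day, 3 April 2025).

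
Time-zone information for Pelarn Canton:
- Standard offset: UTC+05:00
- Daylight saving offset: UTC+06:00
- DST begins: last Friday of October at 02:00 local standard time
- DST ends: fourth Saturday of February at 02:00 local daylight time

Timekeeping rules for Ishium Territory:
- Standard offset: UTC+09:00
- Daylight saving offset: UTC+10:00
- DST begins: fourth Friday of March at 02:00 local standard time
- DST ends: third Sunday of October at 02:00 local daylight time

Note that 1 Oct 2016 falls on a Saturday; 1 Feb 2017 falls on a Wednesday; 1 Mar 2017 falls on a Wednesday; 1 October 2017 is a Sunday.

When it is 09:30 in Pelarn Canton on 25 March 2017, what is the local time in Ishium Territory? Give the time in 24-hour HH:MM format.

1 October 2016 is a Saturday, so Fridays fall on 7, 14, 21, 28; the last is October 28.
1 February 2017 is a Wednesday, so the first Saturday is February 4 and the fourth is February 25.
Daylight saving runs 28 October 2016 – 25 February 2017; 25 March 2017 is outside that window, so Pelarn Canton is on standard time at UTC+05:00.
09:30 Pelarn Canton − 5h = 04:30 UTC.
1 March 2017 is a Wednesday, so the first Friday is March 3 and the fourth is March 24.
1 October 2017 is a Sunday, so the first Sunday is October 1 and the third is October 15.
At the standard offset (UTC+09:00), 04:30 UTC + 9h = 13:30 Ishium Territory standard time.
Daylight saving runs 24 March – 15 October; the standard-time date in Ishium Territory, 25 March 2017, is inside that window, so Ishium Territory is at UTC+10:00.
04:30 UTC + 10h = 14:30 Ishium Territory.

14:30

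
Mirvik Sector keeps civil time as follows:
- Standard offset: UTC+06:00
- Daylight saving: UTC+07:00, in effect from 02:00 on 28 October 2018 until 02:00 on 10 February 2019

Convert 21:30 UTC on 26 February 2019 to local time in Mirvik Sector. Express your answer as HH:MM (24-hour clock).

03:30

At the standard offset (UTC+06:00), 21:30 UTC + 6h = 03:30 Mirvik Sector standard time (rolling into the next day, 27 February 2019).
The standard-time date in Mirvik Sector, 27 February 2019, is outside the daylight-saving period (28 October 2018 – 10 February 2019), so Mirvik Sector is on standard time, UTC+06:00.
21:30 UTC + 6h = 03:30 local (rolling into the next day, 27 February 2019).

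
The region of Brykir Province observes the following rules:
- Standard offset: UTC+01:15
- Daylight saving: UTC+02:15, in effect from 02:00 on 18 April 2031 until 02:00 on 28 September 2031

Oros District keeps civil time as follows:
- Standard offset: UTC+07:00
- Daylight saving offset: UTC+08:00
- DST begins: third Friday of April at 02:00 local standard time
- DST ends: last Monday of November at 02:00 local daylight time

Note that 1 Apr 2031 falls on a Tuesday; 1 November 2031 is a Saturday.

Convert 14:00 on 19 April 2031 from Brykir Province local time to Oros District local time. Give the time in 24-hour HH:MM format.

Daylight saving runs 18 April – 28 September; 19 April 2031 is inside that window, so Brykir Province is at UTC+02:15.
14:00 Brykir Province − 2h15m = 11:45 UTC.
1 April 2031 is a Tuesday, so the first Friday is April 4 and the third is April 18.
1 November 2031 is a Saturday, so Mondays fall on 3, 10, 17, 24; the last is November 24.
At the standard offset (UTC+07:00), 11:45 UTC + 7h = 18:45 Oros District standard time.
Daylight saving runs 18 April – 24 November; the standard-time date in Oros District, 19 April 2031, is inside that window, so Oros District is at UTC+08:00.
11:45 UTC + 8h = 19:45 Oros District.

19:45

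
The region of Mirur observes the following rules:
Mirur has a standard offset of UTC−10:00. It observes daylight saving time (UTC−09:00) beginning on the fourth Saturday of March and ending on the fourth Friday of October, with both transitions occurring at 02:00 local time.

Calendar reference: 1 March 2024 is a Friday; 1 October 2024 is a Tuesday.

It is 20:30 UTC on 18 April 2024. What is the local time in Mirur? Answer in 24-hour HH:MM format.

1 March 2024 is a Friday, so the first Saturday is March 2 and the fourth is March 23.
1 October 2024 is a Tuesday, so the first Friday is October 4 and the fourth is October 25.
At the standard offset (UTC−10:00), 20:30 UTC − 10h = 10:30 Mirur standard time.
The standard-time date in Mirur, 18 April 2024, falls between 23 March and 25 October, so daylight saving is in effect and Mirur is at UTC−09:00.
20:30 UTC − 9h = 11:30 local.

11:30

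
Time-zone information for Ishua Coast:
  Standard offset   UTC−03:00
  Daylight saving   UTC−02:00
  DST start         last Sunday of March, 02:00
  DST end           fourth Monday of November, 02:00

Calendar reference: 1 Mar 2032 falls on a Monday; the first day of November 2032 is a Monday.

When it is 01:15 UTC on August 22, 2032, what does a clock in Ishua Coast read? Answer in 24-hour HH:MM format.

23:15

1 March 2032 is a Monday, so Sundays fall on 7, 14, 21, 28; the last is March 28.
1 November 2032 is a Monday, so the first Monday is November 1 and the fourth is November 22.
At the standard offset (UTC−03:00), 01:15 UTC − 3h = 22:15 Ishua Coast standard time (rolling into the previous day, 21 August 2032).
The standard-time date in Ishua Coast, August 21, 2032, falls between 28 March and 22 November, so daylight saving is in effect and Ishua Coast is at UTC−02:00.
01:15 UTC − 2h = 23:15 local (rolling into the previous day, 21 August 2032).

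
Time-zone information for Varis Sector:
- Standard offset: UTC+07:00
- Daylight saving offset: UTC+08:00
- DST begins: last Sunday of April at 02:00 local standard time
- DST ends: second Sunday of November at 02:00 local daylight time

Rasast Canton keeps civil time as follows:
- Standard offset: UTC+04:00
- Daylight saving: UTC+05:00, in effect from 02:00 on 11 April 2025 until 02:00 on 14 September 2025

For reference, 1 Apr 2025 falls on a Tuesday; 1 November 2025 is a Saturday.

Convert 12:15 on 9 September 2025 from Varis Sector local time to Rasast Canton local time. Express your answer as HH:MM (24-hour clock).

09:15

1 April 2025 is a Tuesday, so Sundays fall on 6, 13, 20, 27; the last is April 27.
1 November 2025 is a Saturday, so the first Sunday is November 2 and the second is November 9.
9 September 2025 lies within the daylight-saving period (27 April – 9 November), so Varis Sector is on daylight time, UTC+08:00.
12:15 Varis Sector − 8h = 04:15 UTC.
At the standard offset (UTC+04:00), 04:15 UTC + 4h = 08:15 Rasast Canton standard time.
The standard-time date in Rasast Canton, 9 September 2025, lies within the daylight-saving period (11 April – 14 September), so Rasast Canton is on daylight time, UTC+05:00.
04:15 UTC + 5h = 09:15 Rasast Canton.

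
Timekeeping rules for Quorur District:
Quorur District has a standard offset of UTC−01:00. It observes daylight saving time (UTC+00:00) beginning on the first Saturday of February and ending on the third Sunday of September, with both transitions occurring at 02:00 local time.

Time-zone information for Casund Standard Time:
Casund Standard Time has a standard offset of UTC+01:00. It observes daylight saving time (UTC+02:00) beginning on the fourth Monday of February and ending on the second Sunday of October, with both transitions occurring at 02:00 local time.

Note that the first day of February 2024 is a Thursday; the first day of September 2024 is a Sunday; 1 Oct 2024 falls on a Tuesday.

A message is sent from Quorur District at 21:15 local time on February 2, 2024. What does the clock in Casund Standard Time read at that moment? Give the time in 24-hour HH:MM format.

1 February 2024 is a Thursday, so the first Saturday is February 3.
1 September 2024 is a Sunday, so the first Sunday is September 1 and the third is September 15.
Daylight saving runs 3 February – 15 September; February 2, 2024 is outside that window, so Quorur District is on standard time at UTC−01:00.
21:15 Quorur District + 1h = 22:15 UTC.
1 February 2024 is a Thursday, so the first Monday is February 5 and the fourth is February 26.
1 October 2024 is a Tuesday, so the first Sunday is October 6 and the second is October 13.
At the standard offset (UTC+01:00), 22:15 UTC + 1h = 23:15 Casund Standard Time standard time.
The standard-time date in Casund Standard Time, February 2, 2024, is outside the daylight-saving period (26 February – 13 October), so Casund Standard Time is on standard time, UTC+01:00.
22:15 UTC + 1h = 23:15 Casund Standard Time.

23:15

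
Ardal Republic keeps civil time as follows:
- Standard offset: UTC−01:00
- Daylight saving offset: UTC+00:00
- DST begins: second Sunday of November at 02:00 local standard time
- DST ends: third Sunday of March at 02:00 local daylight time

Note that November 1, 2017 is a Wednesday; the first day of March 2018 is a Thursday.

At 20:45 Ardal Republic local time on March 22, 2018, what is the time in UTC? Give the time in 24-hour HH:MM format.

21:45

1 November 2017 is a Wednesday, so the first Sunday is November 5 and the second is November 12.
1 March 2018 is a Thursday, so the first Sunday is March 4 and the third is March 18.
March 22, 2018 does not fall between 12 November 2017 and 18 March 2018, so daylight saving is not in effect and Ardal Republic is at UTC−01:00.
20:45 local + 1h = 21:45 UTC.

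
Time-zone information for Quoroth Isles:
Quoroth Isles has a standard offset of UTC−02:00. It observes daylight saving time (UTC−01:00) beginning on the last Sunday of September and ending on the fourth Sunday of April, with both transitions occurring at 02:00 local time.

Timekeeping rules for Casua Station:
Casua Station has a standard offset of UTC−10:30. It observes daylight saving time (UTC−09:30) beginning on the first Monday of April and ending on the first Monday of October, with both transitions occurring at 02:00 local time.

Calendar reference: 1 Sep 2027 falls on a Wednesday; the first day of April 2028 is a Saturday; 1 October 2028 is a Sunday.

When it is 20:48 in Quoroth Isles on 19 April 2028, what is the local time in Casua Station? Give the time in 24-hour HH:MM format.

12:18

1 September 2027 is a Wednesday, so Sundays fall on 5, 12, 19, 26; the last is September 26.
1 April 2028 is a Saturday, so the first Sunday is April 2 and the fourth is April 23.
Daylight saving runs 26 September 2027 – 23 April 2028; 19 April 2028 is inside that window, so Quoroth Isles is at UTC−01:00.
20:48 Quoroth Isles + 1h = 21:48 UTC.
1 April 2028 is a Saturday, so the first Monday is April 3.
1 October 2028 is a Sunday, so the first Monday is October 2.
At the standard offset (UTC−10:30), 21:48 UTC − 10h30m = 11:18 Casua Station standard time.
The standard-time date in Casua Station, 19 April 2028, falls between 3 April and 2 October, so daylight saving is in effect and Casua Station is at UTC−09:30.
21:48 UTC − 9h30m = 12:18 Casua Station.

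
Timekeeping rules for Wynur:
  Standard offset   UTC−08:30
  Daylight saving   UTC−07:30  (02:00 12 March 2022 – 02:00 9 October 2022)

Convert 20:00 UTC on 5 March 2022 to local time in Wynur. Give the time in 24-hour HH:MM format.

11:30

At the standard offset (UTC−08:30), 20:00 UTC − 8h30m = 11:30 Wynur standard time.
The standard-time date in Wynur, 5 March 2022, does not fall between 12 March and 9 October, so daylight saving is not in effect and Wynur is at UTC−08:30.
20:00 UTC − 8h30m = 11:30 local.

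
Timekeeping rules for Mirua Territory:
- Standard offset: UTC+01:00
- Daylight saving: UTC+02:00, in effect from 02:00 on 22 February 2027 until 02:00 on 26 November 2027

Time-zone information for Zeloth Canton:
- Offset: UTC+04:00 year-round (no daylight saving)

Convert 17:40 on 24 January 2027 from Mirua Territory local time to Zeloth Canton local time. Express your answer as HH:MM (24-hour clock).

24 January 2027 does not fall between 22 February and 26 November, so daylight saving is not in effect and Mirua Territory is at UTC+01:00.
17:40 Mirua Territory − 1h = 16:40 UTC.
Zeloth Canton stays on UTC+04:00 all year.
16:40 UTC + 4h = 20:40 Zeloth Canton.

20:40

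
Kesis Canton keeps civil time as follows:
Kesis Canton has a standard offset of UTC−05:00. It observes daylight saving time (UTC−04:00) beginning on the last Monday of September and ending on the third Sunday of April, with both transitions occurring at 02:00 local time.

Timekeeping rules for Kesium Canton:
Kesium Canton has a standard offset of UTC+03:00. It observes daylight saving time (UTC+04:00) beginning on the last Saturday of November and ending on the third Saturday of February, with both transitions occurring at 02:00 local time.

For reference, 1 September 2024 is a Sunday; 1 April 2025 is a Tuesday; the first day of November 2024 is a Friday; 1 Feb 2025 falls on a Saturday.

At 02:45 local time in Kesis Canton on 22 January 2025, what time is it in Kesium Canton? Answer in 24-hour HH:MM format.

10:45

1 September 2024 is a Sunday, so Mondays fall on 2, 9, 16, 23, 30; the last is September 30.
1 April 2025 is a Tuesday, so the first Sunday is April 6 and the third is April 20.
22 January 2025 falls between 30 September 2024 and 20 April 2025, so daylight saving is in effect and Kesis Canton is at UTC−04:00.
02:45 Kesis Canton + 4h = 06:45 UTC.
1 November 2024 is a Friday, so Saturdays fall on 2, 9, 16, 23, 30; the last is November 30.
1 February 2025 is a Saturday, so the first Saturday is February 1 and the third is February 15.
At the standard offset (UTC+03:00), 06:45 UTC + 3h = 09:45 Kesium Canton standard time.
Daylight saving runs 30 November 2024 – 15 February 2025; the standard-time date in Kesium Canton, 22 January 2025, is inside that window, so Kesium Canton is at UTC+04:00.
06:45 UTC + 4h = 10:45 Kesium Canton.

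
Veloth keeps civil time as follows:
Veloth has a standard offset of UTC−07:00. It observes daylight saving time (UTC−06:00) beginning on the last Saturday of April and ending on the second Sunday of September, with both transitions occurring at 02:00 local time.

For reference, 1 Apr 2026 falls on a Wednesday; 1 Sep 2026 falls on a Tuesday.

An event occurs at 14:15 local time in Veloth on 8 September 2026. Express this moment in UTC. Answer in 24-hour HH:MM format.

20:15

1 April 2026 is a Wednesday, so Saturdays fall on 4, 11, 18, 25; the last is April 25.
1 September 2026 is a Tuesday, so the first Sunday is September 6 and the second is September 13.
Daylight saving runs 25 April – 13 September; 8 September 2026 is inside that window, so Veloth is at UTC−06:00.
14:15 local + 6h = 20:15 UTC.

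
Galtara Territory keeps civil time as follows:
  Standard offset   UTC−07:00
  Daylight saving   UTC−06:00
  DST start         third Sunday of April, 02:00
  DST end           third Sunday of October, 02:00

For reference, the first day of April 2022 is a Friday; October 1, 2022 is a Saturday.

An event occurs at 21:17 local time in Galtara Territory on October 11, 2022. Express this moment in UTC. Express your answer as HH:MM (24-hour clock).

1 April 2022 is a Friday, so the first Sunday is April 3 and the third is April 17.
1 October 2022 is a Saturday, so the first Sunday is October 2 and the third is October 16.
October 11, 2022 falls between 17 April and 16 October, so daylight saving is in effect and Galtara Territory is at UTC−06:00.
21:17 local + 6h = 03:17 UTC (rolling into the next day, 12 October 2022).

03:17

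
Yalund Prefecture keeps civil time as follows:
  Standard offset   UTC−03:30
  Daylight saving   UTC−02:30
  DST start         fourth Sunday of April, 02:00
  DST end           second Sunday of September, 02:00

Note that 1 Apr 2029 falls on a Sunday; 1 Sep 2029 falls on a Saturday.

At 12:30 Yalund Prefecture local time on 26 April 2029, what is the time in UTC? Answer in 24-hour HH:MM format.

1 April 2029 is a Sunday, so the first Sunday is April 1 and the fourth is April 22.
1 September 2029 is a Saturday, so the first Sunday is September 2 and the second is September 9.
26 April 2029 falls between 22 April and 9 September, so daylight saving is in effect and Yalund Prefecture is at UTC−02:30.
12:30 local + 2h30m = 15:00 UTC.

15:00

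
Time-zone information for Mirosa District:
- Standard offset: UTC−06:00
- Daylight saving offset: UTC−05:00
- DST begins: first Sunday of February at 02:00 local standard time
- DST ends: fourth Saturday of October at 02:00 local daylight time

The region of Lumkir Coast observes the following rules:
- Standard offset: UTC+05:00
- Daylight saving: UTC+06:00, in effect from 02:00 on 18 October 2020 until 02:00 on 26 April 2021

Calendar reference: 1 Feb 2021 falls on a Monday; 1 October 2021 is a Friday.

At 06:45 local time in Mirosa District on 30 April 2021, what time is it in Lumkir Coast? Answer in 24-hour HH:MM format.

1 February 2021 is a Monday, so the first Sunday is February 7.
1 October 2021 is a Friday, so the first Saturday is October 2 and the fourth is October 23.
30 April 2021 lies within the daylight-saving period (7 February – 23 October), so Mirosa District is on daylight time, UTC−05:00.
06:45 Mirosa District + 5h = 11:45 UTC.
At the standard offset (UTC+05:00), 11:45 UTC + 5h = 16:45 Lumkir Coast standard time.
The standard-time date in Lumkir Coast, 30 April 2021, is outside the daylight-saving period (18 October 2020 – 26 April 2021), so Lumkir Coast is on standard time, UTC+05:00.
11:45 UTC + 5h = 16:45 Lumkir Coast.

16:45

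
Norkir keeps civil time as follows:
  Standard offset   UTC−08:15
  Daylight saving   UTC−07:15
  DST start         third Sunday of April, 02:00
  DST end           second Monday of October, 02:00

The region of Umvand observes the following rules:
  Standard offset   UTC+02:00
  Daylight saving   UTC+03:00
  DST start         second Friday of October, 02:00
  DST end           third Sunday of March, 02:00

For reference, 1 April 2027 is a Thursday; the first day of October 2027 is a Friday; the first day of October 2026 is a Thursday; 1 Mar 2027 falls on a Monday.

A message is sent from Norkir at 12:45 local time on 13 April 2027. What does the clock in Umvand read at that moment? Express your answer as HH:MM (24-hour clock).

23:00

1 April 2027 is a Thursday, so the first Sunday is April 4 and the third is April 18.
1 October 2027 is a Friday, so the first Monday is October 4 and the second is October 11.
Daylight saving runs 18 April – 11 October; 13 April 2027 is outside that window, so Norkir is on standard time at UTC−08:15.
12:45 Norkir + 8h15m = 21:00 UTC.
1 October 2026 is a Thursday, so the first Friday is October 2 and the second is October 9.
1 March 2027 is a Monday, so the first Sunday is March 7 and the third is March 21.
At the standard offset (UTC+02:00), 21:00 UTC + 2h = 23:00 Umvand standard time.
The standard-time date in Umvand, 13 April 2027, does not fall between 9 October 2026 and 21 March 2027, so daylight saving is not in effect and Umvand is at UTC+02:00.
21:00 UTC + 2h = 23:00 Umvand.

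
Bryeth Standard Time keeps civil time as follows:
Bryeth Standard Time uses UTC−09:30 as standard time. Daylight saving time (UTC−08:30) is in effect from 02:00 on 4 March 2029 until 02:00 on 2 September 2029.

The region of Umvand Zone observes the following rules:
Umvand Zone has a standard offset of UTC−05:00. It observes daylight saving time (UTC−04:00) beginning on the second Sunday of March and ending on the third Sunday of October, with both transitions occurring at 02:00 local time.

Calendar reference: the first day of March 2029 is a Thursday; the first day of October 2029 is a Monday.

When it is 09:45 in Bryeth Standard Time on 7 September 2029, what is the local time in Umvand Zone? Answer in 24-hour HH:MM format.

15:15

7 September 2029 is outside the daylight-saving period (4 March – 2 September), so Bryeth Standard Time is on standard time, UTC−09:30.
09:45 Bryeth Standard Time + 9h30m = 19:15 UTC.
1 March 2029 is a Thursday, so the first Sunday is March 4 and the second is March 11.
1 October 2029 is a Monday, so the first Sunday is October 7 and the third is October 21.
At the standard offset (UTC−05:00), 19:15 UTC − 5h = 14:15 Umvand Zone standard time.
The standard-time date in Umvand Zone, 7 September 2029, lies within the daylight-saving period (11 March – 21 October), so Umvand Zone is on daylight time, UTC−04:00.
19:15 UTC − 4h = 15:15 Umvand Zone.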